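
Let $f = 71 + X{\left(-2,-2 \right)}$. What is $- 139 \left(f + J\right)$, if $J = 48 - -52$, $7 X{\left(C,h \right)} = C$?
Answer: $- \frac{166105}{7} \approx -23729.0$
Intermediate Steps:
$X{\left(C,h \right)} = \frac{C}{7}$
$J = 100$ ($J = 48 + 52 = 100$)
$f = \frac{495}{7}$ ($f = 71 + \frac{1}{7} \left(-2\right) = 71 - \frac{2}{7} = \frac{495}{7} \approx 70.714$)
$- 139 \left(f + J\right) = - 139 \left(\frac{495}{7} + 100\right) = \left(-139\right) \frac{1195}{7} = - \frac{166105}{7}$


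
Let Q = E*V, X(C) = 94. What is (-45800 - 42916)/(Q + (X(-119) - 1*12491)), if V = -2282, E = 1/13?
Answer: 384436/54481 ≈ 7.0563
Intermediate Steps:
E = 1/13 ≈ 0.076923
Q = -2282/13 (Q = (1/13)*(-2282) = -2282/13 ≈ -175.54)
(-45800 - 42916)/(Q + (X(-119) - 1*12491)) = (-45800 - 42916)/(-2282/13 + (94 - 1*12491)) = -88716/(-2282/13 + (94 - 12491)) = -88716/(-2282/13 - 12397) = -88716/(-163443/13) = -88716*(-13/163443) = 384436/54481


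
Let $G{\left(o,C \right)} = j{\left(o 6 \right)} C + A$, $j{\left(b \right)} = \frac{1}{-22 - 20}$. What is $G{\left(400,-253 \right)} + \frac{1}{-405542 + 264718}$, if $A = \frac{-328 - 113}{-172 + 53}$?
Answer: $\frac{489151807}{50274168} \approx 9.7297$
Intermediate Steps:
$j{\left(b \right)} = - \frac{1}{42}$ ($j{\left(b \right)} = \frac{1}{-42} = - \frac{1}{42}$)
$A = \frac{63}{17}$ ($A = - \frac{441}{-119} = \left(-441\right) \left(- \frac{1}{119}\right) = \frac{63}{17} \approx 3.7059$)
$G{\left(o,C \right)} = \frac{63}{17} - \frac{C}{42}$ ($G{\left(o,C \right)} = - \frac{C}{42} + \frac{63}{17} = \frac{63}{17} - \frac{C}{42}$)
$G{\left(400,-253 \right)} + \frac{1}{-405542 + 264718} = \left(\frac{63}{17} - - \frac{253}{42}\right) + \frac{1}{-405542 + 264718} = \left(\frac{63}{17} + \frac{253}{42}\right) + \frac{1}{-140824} = \frac{6947}{714} - \frac{1}{140824} = \frac{489151807}{50274168}$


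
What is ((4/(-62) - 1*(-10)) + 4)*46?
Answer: 19872/31 ≈ 641.03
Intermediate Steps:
((4/(-62) - 1*(-10)) + 4)*46 = ((4*(-1/62) + 10) + 4)*46 = ((-2/31 + 10) + 4)*46 = (308/31 + 4)*46 = (432/31)*46 = 19872/31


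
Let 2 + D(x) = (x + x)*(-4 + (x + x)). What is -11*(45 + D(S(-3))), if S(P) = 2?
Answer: -473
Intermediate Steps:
D(x) = -2 + 2*x*(-4 + 2*x) (D(x) = -2 + (x + x)*(-4 + (x + x)) = -2 + (2*x)*(-4 + 2*x) = -2 + 2*x*(-4 + 2*x))
-11*(45 + D(S(-3))) = -11*(45 + (-2 - 8*2 + 4*2**2)) = -11*(45 + (-2 - 16 + 4*4)) = -11*(45 + (-2 - 16 + 16)) = -11*(45 - 2) = -11*43 = -473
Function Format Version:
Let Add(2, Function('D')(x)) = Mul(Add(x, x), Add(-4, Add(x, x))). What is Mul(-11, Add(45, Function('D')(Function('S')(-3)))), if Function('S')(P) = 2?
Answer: -473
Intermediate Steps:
Function('D')(x) = Add(-2, Mul(2, x, Add(-4, Mul(2, x)))) (Function('D')(x) = Add(-2, Mul(Add(x, x), Add(-4, Add(x, x)))) = Add(-2, Mul(Mul(2, x), Add(-4, Mul(2, x)))) = Add(-2, Mul(2, x, Add(-4, Mul(2, x)))))
Mul(-11, Add(45, Function('D')(Function('S')(-3)))) = Mul(-11, Add(45, Add(-2, Mul(-8, 2), Mul(4, Pow(2, 2))))) = Mul(-11, Add(45, Add(-2, -16, Mul(4, 4)))) = Mul(-11, Add(45, Add(-2, -16, 16))) = Mul(-11, Add(45, -2)) = Mul(-11, 43) = -473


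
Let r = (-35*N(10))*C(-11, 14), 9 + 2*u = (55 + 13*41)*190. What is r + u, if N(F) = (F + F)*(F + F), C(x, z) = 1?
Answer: 83711/2 ≈ 41856.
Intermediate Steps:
N(F) = 4*F² (N(F) = (2*F)*(2*F) = 4*F²)
u = 111711/2 (u = -9/2 + ((55 + 13*41)*190)/2 = -9/2 + ((55 + 533)*190)/2 = -9/2 + (588*190)/2 = -9/2 + (½)*111720 = -9/2 + 55860 = 111711/2 ≈ 55856.)
r = -14000 (r = -140*10²*1 = -140*100*1 = -35*400*1 = -14000*1 = -14000)
r + u = -14000 + 111711/2 = 83711/2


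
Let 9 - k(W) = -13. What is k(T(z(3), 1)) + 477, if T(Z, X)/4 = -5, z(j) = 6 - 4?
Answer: 499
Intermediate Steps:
z(j) = 2
T(Z, X) = -20 (T(Z, X) = 4*(-5) = -20)
k(W) = 22 (k(W) = 9 - 1*(-13) = 9 + 13 = 22)
k(T(z(3), 1)) + 477 = 22 + 477 = 499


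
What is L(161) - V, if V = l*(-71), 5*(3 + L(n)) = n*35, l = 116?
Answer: 9360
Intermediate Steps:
L(n) = -3 + 7*n (L(n) = -3 + (n*35)/5 = -3 + (35*n)/5 = -3 + 7*n)
V = -8236 (V = 116*(-71) = -8236)
L(161) - V = (-3 + 7*161) - 1*(-8236) = (-3 + 1127) + 8236 = 1124 + 8236 = 9360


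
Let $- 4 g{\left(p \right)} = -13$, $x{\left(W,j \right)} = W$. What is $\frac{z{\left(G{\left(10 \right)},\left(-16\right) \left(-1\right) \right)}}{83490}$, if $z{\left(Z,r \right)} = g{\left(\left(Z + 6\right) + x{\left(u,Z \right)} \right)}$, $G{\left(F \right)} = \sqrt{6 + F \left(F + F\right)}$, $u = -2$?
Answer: $\frac{13}{333960} \approx 3.8927 \cdot 10^{-5}$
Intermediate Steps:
$g{\left(p \right)} = \frac{13}{4}$ ($g{\left(p \right)} = \left(- \frac{1}{4}\right) \left(-13\right) = \frac{13}{4}$)
$G{\left(F \right)} = \sqrt{6 + 2 F^{2}}$ ($G{\left(F \right)} = \sqrt{6 + F 2 F} = \sqrt{6 + 2 F^{2}}$)
$z{\left(Z,r \right)} = \frac{13}{4}$
$\frac{z{\left(G{\left(10 \right)},\left(-16\right) \left(-1\right) \right)}}{83490} = \frac{13}{4 \cdot 83490} = \frac{13}{4} \cdot \frac{1}{83490} = \frac{13}{333960}$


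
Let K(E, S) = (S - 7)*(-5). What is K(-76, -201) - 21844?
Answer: -20804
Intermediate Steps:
K(E, S) = 35 - 5*S (K(E, S) = (-7 + S)*(-5) = 35 - 5*S)
K(-76, -201) - 21844 = (35 - 5*(-201)) - 21844 = (35 + 1005) - 21844 = 1040 - 21844 = -20804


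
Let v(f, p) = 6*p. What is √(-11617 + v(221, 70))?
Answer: I*√11197 ≈ 105.82*I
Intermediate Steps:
√(-11617 + v(221, 70)) = √(-11617 + 6*70) = √(-11617 + 420) = √(-11197) = I*√11197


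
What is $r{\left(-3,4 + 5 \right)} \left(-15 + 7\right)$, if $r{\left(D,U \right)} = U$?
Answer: $-72$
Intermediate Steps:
$r{\left(-3,4 + 5 \right)} \left(-15 + 7\right) = \left(4 + 5\right) \left(-15 + 7\right) = 9 \left(-8\right) = -72$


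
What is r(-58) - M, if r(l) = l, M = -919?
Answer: 861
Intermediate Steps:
r(-58) - M = -58 - 1*(-919) = -58 + 919 = 861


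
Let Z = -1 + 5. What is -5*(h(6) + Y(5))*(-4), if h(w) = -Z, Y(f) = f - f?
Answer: -80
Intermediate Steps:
Y(f) = 0
Z = 4
h(w) = -4 (h(w) = -1*4 = -4)
-5*(h(6) + Y(5))*(-4) = -5*(-4 + 0)*(-4) = -5*(-4)*(-4) = 20*(-4) = -80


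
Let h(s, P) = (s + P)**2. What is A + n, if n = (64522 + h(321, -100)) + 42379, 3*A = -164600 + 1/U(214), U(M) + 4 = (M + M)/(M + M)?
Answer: 907877/9 ≈ 1.0088e+5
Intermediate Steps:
U(M) = -3 (U(M) = -4 + (M + M)/(M + M) = -4 + (2*M)/((2*M)) = -4 + (2*M)*(1/(2*M)) = -4 + 1 = -3)
h(s, P) = (P + s)**2
A = -493801/9 (A = (-164600 + 1/(-3))/3 = (-164600 - 1/3)/3 = (1/3)*(-493801/3) = -493801/9 ≈ -54867.)
n = 155742 (n = (64522 + (-100 + 321)**2) + 42379 = (64522 + 221**2) + 42379 = (64522 + 48841) + 42379 = 113363 + 42379 = 155742)
A + n = -493801/9 + 155742 = 907877/9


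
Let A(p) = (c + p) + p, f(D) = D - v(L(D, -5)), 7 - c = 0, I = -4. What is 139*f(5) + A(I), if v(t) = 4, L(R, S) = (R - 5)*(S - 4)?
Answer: 138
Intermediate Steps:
L(R, S) = (-5 + R)*(-4 + S)
c = 7 (c = 7 - 1*0 = 7 + 0 = 7)
f(D) = -4 + D (f(D) = D - 1*4 = D - 4 = -4 + D)
A(p) = 7 + 2*p (A(p) = (7 + p) + p = 7 + 2*p)
139*f(5) + A(I) = 139*(-4 + 5) + (7 + 2*(-4)) = 139*1 + (7 - 8) = 139 - 1 = 138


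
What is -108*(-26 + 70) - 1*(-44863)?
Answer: 40111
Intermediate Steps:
-108*(-26 + 70) - 1*(-44863) = -108*44 + 44863 = -4752 + 44863 = 40111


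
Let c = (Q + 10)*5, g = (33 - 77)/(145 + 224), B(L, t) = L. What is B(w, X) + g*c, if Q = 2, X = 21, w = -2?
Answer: -1126/123 ≈ -9.1545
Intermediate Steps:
g = -44/369 ≈ -0.11924
c = 60 (c = (2 + 10)*5 = 12*5 = 60)
B(w, X) + g*c = -2 - 44/369*60 = -2 - 880/123 = -1126/123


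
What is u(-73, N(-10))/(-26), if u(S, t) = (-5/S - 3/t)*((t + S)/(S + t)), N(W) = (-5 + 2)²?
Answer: 29/2847 ≈ 0.010186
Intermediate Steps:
N(W) = 9 (N(W) = (-3)² = 9)
u(S, t) = -5/S - 3/t (u(S, t) = (-5/S - 3/t)*((S + t)/(S + t)) = (-5/S - 3/t)*1 = -5/S - 3/t)
u(-73, N(-10))/(-26) = (-5/(-73) - 3/9)/(-26) = (-5*(-1/73) - 3*⅑)*(-1/26) = (5/73 - ⅓)*(-1/26) = -58/219*(-1/26) = 29/2847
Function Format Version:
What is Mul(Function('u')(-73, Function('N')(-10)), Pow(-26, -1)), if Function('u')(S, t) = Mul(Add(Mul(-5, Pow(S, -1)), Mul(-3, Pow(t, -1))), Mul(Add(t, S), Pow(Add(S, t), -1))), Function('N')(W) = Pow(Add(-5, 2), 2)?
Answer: Rational(29, 2847) ≈ 0.010186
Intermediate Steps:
Function('N')(W) = 9 (Function('N')(W) = Pow(-3, 2) = 9)
Function('u')(S, t) = Add(Mul(-5, Pow(S, -1)), Mul(-3, Pow(t, -1))) (Function('u')(S, t) = Mul(Add(Mul(-5, Pow(S, -1)), Mul(-3, Pow(t, -1))), Mul(Add(S, t), Pow(Add(S, t), -1))) = Mul(Add(Mul(-5, Pow(S, -1)), Mul(-3, Pow(t, -1))), 1) = Add(Mul(-5, Pow(S, -1)), Mul(-3, Pow(t, -1))))
Mul(Function('u')(-73, Function('N')(-10)), Pow(-26, -1)) = Mul(Add(Mul(-5, Pow(-73, -1)), Mul(-3, Pow(9, -1))), Pow(-26, -1)) = Mul(Add(Mul(-5, Rational(-1, 73)), Mul(-3, Rational(1, 9))), Rational(-1, 26)) = Mul(Add(Rational(5, 73), Rational(-1, 3)), Rational(-1, 26)) = Mul(Rational(-58, 219), Rational(-1, 26)) = Rational(29, 2847)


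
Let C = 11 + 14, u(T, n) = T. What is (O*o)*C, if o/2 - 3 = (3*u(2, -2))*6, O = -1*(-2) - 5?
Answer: -5850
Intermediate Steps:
O = -3 (O = 2 - 5 = -3)
C = 25
o = 78 (o = 6 + 2*((3*2)*6) = 6 + 2*(6*6) = 6 + 2*36 = 6 + 72 = 78)
(O*o)*C = -3*78*25 = -234*25 = -5850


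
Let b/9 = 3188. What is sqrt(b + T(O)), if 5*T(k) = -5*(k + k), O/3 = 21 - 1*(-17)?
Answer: 4*sqrt(1779) ≈ 168.71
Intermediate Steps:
O = 114 (O = 3*(21 - 1*(-17)) = 3*(21 + 17) = 3*38 = 114)
T(k) = -2*k (T(k) = (-5*(k + k))/5 = (-10*k)/5 = -2*k)
b = 28692 (b = 9*3188 = 28692)
sqrt(b + T(O)) = sqrt(28692 - 2*114) = sqrt(28692 - 228) = sqrt(28464) = 4*sqrt(1779)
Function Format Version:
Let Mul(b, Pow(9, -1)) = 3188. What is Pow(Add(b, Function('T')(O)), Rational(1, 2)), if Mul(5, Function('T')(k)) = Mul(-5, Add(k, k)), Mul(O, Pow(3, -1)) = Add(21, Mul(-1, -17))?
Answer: Mul(4, Pow(1779, Rational(1, 2))) ≈ 168.71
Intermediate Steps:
O = 114 (O = Mul(3, Add(21, Mul(-1, -17))) = Mul(3, Add(21, 17)) = Mul(3, 38) = 114)
Function('T')(k) = Mul(-2, k) (Function('T')(k) = Mul(Rational(1, 5), Mul(-5, Add(k, k))) = Mul(Rational(1, 5), Mul(-5, Mul(2, k))) = Mul(Rational(1, 5), Mul(-10, k)) = Mul(-2, k))
b = 28692 (b = Mul(9, 3188) = 28692)
Pow(Add(b, Function('T')(O)), Rational(1, 2)) = Pow(Add(28692, Mul(-2, 114)), Rational(1, 2)) = Pow(Add(28692, -228), Rational(1, 2)) = Pow(28464, Rational(1, 2)) = Mul(4, Pow(1779, Rational(1, 2)))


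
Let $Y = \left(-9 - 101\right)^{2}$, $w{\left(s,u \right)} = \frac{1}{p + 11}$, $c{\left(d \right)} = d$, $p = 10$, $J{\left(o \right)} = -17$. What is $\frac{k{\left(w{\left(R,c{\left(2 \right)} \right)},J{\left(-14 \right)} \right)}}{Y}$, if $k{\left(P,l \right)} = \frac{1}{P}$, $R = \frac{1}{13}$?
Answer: $\frac{21}{12100} \approx 0.0017355$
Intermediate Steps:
$R = \frac{1}{13} \approx 0.076923$
$w{\left(s,u \right)} = \frac{1}{21}$ ($w{\left(s,u \right)} = \frac{1}{10 + 11} = \frac{1}{21}$)
$Y = 12100$ ($Y = \left(-110\right)^{2} = 12100$)
$\frac{k{\left(w{\left(R,c{\left(2 \right)} \right)},J{\left(-14 \right)} \right)}}{Y} = \frac{\frac{1}{\frac{1}{21}}}{12100} = 21 \cdot \frac{1}{12100} = \frac{21}{12100}$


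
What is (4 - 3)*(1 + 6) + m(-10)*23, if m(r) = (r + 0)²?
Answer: 2307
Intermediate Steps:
m(r) = r²
(4 - 3)*(1 + 6) + m(-10)*23 = (4 - 3)*(1 + 6) + (-10)²*23 = 1*7 + 100*23 = 7 + 2300 = 2307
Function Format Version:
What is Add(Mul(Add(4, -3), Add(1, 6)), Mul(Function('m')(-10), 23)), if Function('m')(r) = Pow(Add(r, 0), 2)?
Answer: 2307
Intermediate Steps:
Function('m')(r) = Pow(r, 2)
Add(Mul(Add(4, -3), Add(1, 6)), Mul(Function('m')(-10), 23)) = Add(Mul(Add(4, -3), Add(1, 6)), Mul(Pow(-10, 2), 23)) = Add(Mul(1, 7), Mul(100, 23)) = Add(7, 2300) = 2307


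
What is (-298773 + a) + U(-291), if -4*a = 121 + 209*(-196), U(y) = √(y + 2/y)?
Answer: -1154249/4 + I*√24642753/291 ≈ -2.8856e+5 + 17.059*I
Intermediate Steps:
a = 40843/4 (a = -(121 + 209*(-196))/4 = -(121 - 40964)/4 = -¼*(-40843) = 40843/4 ≈ 10211.)
(-298773 + a) + U(-291) = (-298773 + 40843/4) + √(-291 + 2/(-291)) = -1154249/4 + √(-291 + 2*(-1/291)) = -1154249/4 + √(-291 - 2/291) = -1154249/4 + √(-84683/291) = -1154249/4 + I*√24642753/291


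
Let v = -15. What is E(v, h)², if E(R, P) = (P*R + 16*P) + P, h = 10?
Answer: 400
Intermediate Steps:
E(R, P) = 17*P + P*R (E(R, P) = (16*P + P*R) + P = 17*P + P*R)
E(v, h)² = (10*(17 - 15))² = (10*2)² = 20² = 400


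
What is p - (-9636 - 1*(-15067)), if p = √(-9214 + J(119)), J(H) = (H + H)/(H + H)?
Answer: -5431 + I*√9213 ≈ -5431.0 + 95.984*I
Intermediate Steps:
J(H) = 1 (J(H) = (2*H)/((2*H)) = (2*H)*(1/(2*H)) = 1)
p = I*√9213 (p = √(-9214 + 1) = √(-9213) = I*√9213 ≈ 95.984*I)
p - (-9636 - 1*(-15067)) = I*√9213 - (-9636 - 1*(-15067)) = I*√9213 - (-9636 + 15067) = I*√9213 - 1*5431 = I*√9213 - 5431 = -5431 + I*√9213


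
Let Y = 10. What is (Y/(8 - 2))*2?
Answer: 10/3 ≈ 3.3333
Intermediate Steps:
(Y/(8 - 2))*2 = (10/(8 - 2))*2 = (10/6)*2 = ((⅙)*10)*2 = (5/3)*2 = 10/3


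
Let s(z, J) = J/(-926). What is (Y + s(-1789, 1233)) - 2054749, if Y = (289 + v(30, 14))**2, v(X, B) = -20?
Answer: -1835692521/926 ≈ -1.9824e+6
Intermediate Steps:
s(z, J) = -J/926 (s(z, J) = J*(-1/926) = -J/926)
Y = 72361 (Y = (289 - 20)**2 = 269**2 = 72361)
(Y + s(-1789, 1233)) - 2054749 = (72361 - 1/926*1233) - 2054749 = (72361 - 1233/926) - 2054749 = 67005053/926 - 2054749 = -1835692521/926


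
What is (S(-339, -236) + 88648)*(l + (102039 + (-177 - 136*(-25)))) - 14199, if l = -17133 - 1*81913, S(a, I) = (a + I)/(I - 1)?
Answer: 43531911151/79 ≈ 5.5104e+8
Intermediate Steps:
S(a, I) = (I + a)/(-1 + I)
l = -99046 (l = -17133 - 81913 = -99046)
(S(-339, -236) + 88648)*(l + (102039 + (-177 - 136*(-25)))) - 14199 = ((-236 - 339)/(-1 - 236) + 88648)*(-99046 + (102039 + (-177 - 136*(-25)))) - 14199 = (-575/(-237) + 88648)*(-99046 + (102039 + (-177 + 3400))) - 14199 = (-1/237*(-575) + 88648)*(-99046 + (102039 + 3223)) - 14199 = (575/237 + 88648)*(-99046 + 105262) - 14199 = (21010151/237)*6216 - 14199 = 43533032872/79 - 14199 = 43531911151/79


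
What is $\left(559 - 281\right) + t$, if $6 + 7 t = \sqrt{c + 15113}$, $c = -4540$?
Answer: $\frac{1940}{7} + \frac{\sqrt{10573}}{7} \approx 291.83$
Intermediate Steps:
$t = - \frac{6}{7} + \frac{\sqrt{10573}}{7}$ ($t = - \frac{6}{7} + \frac{\sqrt{-4540 + 15113}}{7} = - \frac{6}{7} + \frac{\sqrt{10573}}{7} \approx 13.832$)
$\left(559 - 281\right) + t = \left(559 - 281\right) - \left(\frac{6}{7} - \frac{\sqrt{10573}}{7}\right) = 278 - \left(\frac{6}{7} - \frac{\sqrt{10573}}{7}\right) = \frac{1940}{7} + \frac{\sqrt{10573}}{7}$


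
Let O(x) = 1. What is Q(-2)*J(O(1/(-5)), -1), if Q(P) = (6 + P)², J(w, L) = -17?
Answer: -272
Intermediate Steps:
Q(-2)*J(O(1/(-5)), -1) = (6 - 2)²*(-17) = 4²*(-17) = 16*(-17) = -272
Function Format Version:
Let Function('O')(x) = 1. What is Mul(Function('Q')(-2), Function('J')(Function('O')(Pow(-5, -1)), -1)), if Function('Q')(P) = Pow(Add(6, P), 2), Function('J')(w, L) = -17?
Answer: -272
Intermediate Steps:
Mul(Function('Q')(-2), Function('J')(Function('O')(Pow(-5, -1)), -1)) = Mul(Pow(Add(6, -2), 2), -17) = Mul(Pow(4, 2), -17) = Mul(16, -17) = -272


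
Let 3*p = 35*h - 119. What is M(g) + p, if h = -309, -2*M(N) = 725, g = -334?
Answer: -24043/6 ≈ -4007.2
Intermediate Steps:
M(N) = -725/2 (M(N) = -½*725 = -725/2)
p = -10934/3 (p = (35*(-309) - 119)/3 = (-10815 - 119)/3 = (⅓)*(-10934) = -10934/3 ≈ -3644.7)
M(g) + p = -725/2 - 10934/3 = -24043/6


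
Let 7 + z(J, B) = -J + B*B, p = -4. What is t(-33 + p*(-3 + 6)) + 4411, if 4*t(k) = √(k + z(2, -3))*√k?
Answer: 17599/4 ≈ 4399.8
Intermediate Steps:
z(J, B) = -7 + B² - J (z(J, B) = -7 + (-J + B*B) = -7 + (-J + B²) = -7 + (B² - J) = -7 + B² - J)
t(k) = k/4 (t(k) = (√(k + (-7 + (-3)² - 1*2))*√k)/4 = (√(k + (-7 + 9 - 2))*√k)/4 = (√(k + 0)*√k)/4 = (√k*√k)/4 = k/4)
t(-33 + p*(-3 + 6)) + 4411 = (-33 - 4*(-3 + 6))/4 + 4411 = (-33 - 4*3)/4 + 4411 = (-33 - 12)/4 + 4411 = (¼)*(-45) + 4411 = -45/4 + 4411 = 17599/4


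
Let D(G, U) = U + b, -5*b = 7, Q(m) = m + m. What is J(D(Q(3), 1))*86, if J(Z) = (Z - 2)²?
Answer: 12384/25 ≈ 495.36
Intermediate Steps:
Q(m) = 2*m
b = -7/5 (b = -⅕*7 = -7/5 ≈ -1.4000)
D(G, U) = -7/5 + U (D(G, U) = U - 7/5 = -7/5 + U)
J(Z) = (-2 + Z)²
J(D(Q(3), 1))*86 = (-2 + (-7/5 + 1))²*86 = (-2 - ⅖)²*86 = (-12/5)²*86 = (144/25)*86 = 12384/25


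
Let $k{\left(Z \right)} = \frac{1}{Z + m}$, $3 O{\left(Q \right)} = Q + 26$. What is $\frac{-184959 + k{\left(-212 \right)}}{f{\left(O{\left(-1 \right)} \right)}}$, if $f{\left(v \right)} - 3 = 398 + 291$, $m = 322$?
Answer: $- \frac{20345489}{76120} \approx -267.28$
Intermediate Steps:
$O{\left(Q \right)} = \frac{26}{3} + \frac{Q}{3}$ ($O{\left(Q \right)} = \frac{Q + 26}{3} = \frac{26 + Q}{3} = \frac{26}{3} + \frac{Q}{3}$)
$k{\left(Z \right)} = \frac{1}{322 + Z}$ ($k{\left(Z \right)} = \frac{1}{Z + 322} = \frac{1}{322 + Z}$)
$f{\left(v \right)} = 692$ ($f{\left(v \right)} = 3 + \left(398 + 291\right) = 3 + 689 = 692$)
$\frac{-184959 + k{\left(-212 \right)}}{f{\left(O{\left(-1 \right)} \right)}} = \frac{-184959 + \frac{1}{322 - 212}}{692} = \left(-184959 + \frac{1}{110}\right) \frac{1}{692} = \left(- \frac{20345489}{110}\right) \frac{1}{692} = - \frac{20345489}{76120}$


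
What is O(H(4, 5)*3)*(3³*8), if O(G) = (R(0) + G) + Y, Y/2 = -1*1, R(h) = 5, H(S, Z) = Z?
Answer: 3888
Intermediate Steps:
Y = -2 (Y = 2*(-1*1) = 2*(-1) = -2)
O(G) = 3 + G (O(G) = (5 + G) - 2 = 3 + G)
O(H(4, 5)*3)*(3³*8) = (3 + 5*3)*(3³*8) = (3 + 15)*(27*8) = 18*216 = 3888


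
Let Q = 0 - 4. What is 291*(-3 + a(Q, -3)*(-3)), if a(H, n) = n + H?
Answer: 5238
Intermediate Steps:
Q = -4
a(H, n) = H + n
291*(-3 + a(Q, -3)*(-3)) = 291*(-3 + (-4 - 3)*(-3)) = 291*(-3 - 7*(-3)) = 291*(-3 + 21) = 291*18 = 5238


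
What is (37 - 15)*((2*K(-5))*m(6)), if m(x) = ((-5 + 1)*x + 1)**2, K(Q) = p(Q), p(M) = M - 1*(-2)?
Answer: -69828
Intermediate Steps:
p(M) = 2 + M (p(M) = M + 2 = 2 + M)
K(Q) = 2 + Q
m(x) = (1 - 4*x)**2 (m(x) = (-4*x + 1)**2 = (1 - 4*x)**2)
(37 - 15)*((2*K(-5))*m(6)) = (37 - 15)*((2*(2 - 5))*(-1 + 4*6)**2) = 22*((2*(-3))*(-1 + 24)**2) = 22*(-6*23**2) = 22*(-6*529) = 22*(-3174) = -69828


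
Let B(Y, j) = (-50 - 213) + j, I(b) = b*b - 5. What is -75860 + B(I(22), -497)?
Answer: -76620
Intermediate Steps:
I(b) = -5 + b**2 (I(b) = b**2 - 5 = -5 + b**2)
B(Y, j) = -263 + j
-75860 + B(I(22), -497) = -75860 + (-263 - 497) = -75860 - 760 = -76620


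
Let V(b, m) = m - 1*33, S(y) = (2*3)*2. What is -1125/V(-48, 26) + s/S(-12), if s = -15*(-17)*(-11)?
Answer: -2045/28 ≈ -73.036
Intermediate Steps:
S(y) = 12 (S(y) = 6*2 = 12)
V(b, m) = -33 + m (V(b, m) = m - 33 = -33 + m)
s = -2805 (s = 255*(-11) = -2805)
-1125/V(-48, 26) + s/S(-12) = -1125/(-33 + 26) - 2805/12 = -1125/(-7) - 2805*1/12 = -1125*(-⅐) - 935/4 = 1125/7 - 935/4 = -2045/28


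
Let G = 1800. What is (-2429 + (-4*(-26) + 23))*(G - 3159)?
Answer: 3128418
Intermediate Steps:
(-2429 + (-4*(-26) + 23))*(G - 3159) = (-2429 + (-4*(-26) + 23))*(1800 - 3159) = (-2429 + (104 + 23))*(-1359) = (-2429 + 127)*(-1359) = -2302*(-1359) = 3128418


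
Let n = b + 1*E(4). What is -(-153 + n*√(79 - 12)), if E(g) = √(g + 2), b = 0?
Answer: 153 - √402 ≈ 132.95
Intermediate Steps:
E(g) = √(2 + g)
n = √6 (n = 0 + 1*√(2 + 4) = 0 + 1*√6 = 0 + √6 = √6 ≈ 2.4495)
-(-153 + n*√(79 - 12)) = -(-153 + √6*√(79 - 12)) = -(-153 + √6*√67) = -(-153 + √402) = 153 - √402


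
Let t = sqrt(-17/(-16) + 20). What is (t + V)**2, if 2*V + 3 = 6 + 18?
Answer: (42 + sqrt(337))**2/16 ≈ 227.69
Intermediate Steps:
V = 21/2 (V = -3/2 + (6 + 18)/2 = -3/2 + (1/2)*24 = -3/2 + 12 = 21/2 ≈ 10.500)
t = sqrt(337)/4 (t = sqrt(-17*(-1/16) + 20) = sqrt(17/16 + 20) = sqrt(337/16) = sqrt(337)/4 ≈ 4.5894)
(t + V)**2 = (sqrt(337)/4 + 21/2)**2 = (21/2 + sqrt(337)/4)**2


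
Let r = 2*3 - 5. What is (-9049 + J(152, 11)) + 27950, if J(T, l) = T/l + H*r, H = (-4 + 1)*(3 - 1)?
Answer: 207997/11 ≈ 18909.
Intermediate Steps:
r = 1 (r = 6 - 5 = 1)
H = -6 (H = -3*2 = -6)
J(T, l) = -6 + T/l (J(T, l) = T/l - 6*1 = T/l - 6 = -6 + T/l)
(-9049 + J(152, 11)) + 27950 = (-9049 + (-6 + 152/11)) + 27950 = (-9049 + 86/11) + 27950 = -99453/11 + 27950 = 207997/11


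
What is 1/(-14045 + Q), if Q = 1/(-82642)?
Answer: -82642/1160706891 ≈ -7.1200e-5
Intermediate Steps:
Q = -1/82642 ≈ -1.2100e-5
1/(-14045 + Q) = 1/(-14045 - 1/82642) = 1/(-1160706891/82642) = -82642/1160706891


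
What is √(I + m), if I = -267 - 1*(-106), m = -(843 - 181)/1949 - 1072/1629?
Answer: I*√181439682239383/1058307 ≈ 12.728*I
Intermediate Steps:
m = -3167726/3174921 (m = -1*662*(1/1949) - 1072*1/1629 = -662*1/1949 - 1072/1629 = -662/1949 - 1072/1629 = -3167726/3174921 ≈ -0.99773)
I = -161 (I = -267 + 106 = -161)
√(I + m) = √(-161 - 3167726/3174921) = √(-514330007/3174921) = I*√181439682239383/1058307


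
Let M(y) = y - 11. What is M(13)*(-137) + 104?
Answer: -170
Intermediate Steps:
M(y) = -11 + y
M(13)*(-137) + 104 = (-11 + 13)*(-137) + 104 = 2*(-137) + 104 = -274 + 104 = -170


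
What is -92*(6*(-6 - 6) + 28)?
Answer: 4048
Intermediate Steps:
-92*(6*(-6 - 6) + 28) = -92*(6*(-12) + 28) = -92*(-72 + 28) = -92*(-44) = 4048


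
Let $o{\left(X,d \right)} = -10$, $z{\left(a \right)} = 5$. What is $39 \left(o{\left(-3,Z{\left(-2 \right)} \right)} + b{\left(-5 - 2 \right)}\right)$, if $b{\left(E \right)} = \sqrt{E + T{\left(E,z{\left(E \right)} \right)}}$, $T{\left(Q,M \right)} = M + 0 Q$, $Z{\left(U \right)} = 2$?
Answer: $-390 + 39 i \sqrt{2} \approx -390.0 + 55.154 i$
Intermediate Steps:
$T{\left(Q,M \right)} = M$ ($T{\left(Q,M \right)} = M + 0 = M$)
$b{\left(E \right)} = \sqrt{5 + E}$ ($b{\left(E \right)} = \sqrt{E + 5} = \sqrt{5 + E}$)
$39 \left(o{\left(-3,Z{\left(-2 \right)} \right)} + b{\left(-5 - 2 \right)}\right) = 39 \left(-10 + \sqrt{5 - 7}\right) = 39 \left(-10 + \sqrt{-2}\right) = 39 \left(-10 + i \sqrt{2}\right) = -390 + 39 i \sqrt{2}$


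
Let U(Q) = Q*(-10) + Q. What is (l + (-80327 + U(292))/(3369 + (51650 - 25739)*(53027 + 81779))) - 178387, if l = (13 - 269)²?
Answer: -78836842710868/698592327 ≈ -1.1285e+5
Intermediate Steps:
l = 65536 (l = (-256)² = 65536)
U(Q) = -9*Q (U(Q) = -10*Q + Q = -9*Q)
(l + (-80327 + U(292))/(3369 + (51650 - 25739)*(53027 + 81779))) - 178387 = (65536 + (-80327 - 9*292)/(3369 + (51650 - 25739)*(53027 + 81779))) - 178387 = (65536 + (-80327 - 2628)/(3369 + 25911*134806)) - 178387 = (65536 - 82955/(3369 + 3492958266)) - 178387 = (65536 - 82955/3492961635) - 178387 = (65536 - 82955*1/3492961635) - 178387 = (65536 - 16591/698592327) - 178387 = 45782946725681/698592327 - 178387 = -78836842710868/698592327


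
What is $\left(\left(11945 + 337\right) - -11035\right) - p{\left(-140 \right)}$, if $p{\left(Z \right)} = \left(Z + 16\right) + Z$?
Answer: $23581$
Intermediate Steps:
$p{\left(Z \right)} = 16 + 2 Z$ ($p{\left(Z \right)} = \left(16 + Z\right) + Z = 16 + 2 Z$)
$\left(\left(11945 + 337\right) - -11035\right) - p{\left(-140 \right)} = \left(\left(11945 + 337\right) - -11035\right) - \left(16 + 2 \left(-140\right)\right) = \left(12282 + 11035\right) - \left(16 - 280\right) = 23317 - -264 = 23317 + 264 = 23581$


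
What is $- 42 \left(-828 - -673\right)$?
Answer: $6510$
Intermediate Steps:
$- 42 \left(-828 - -673\right) = - 42 \left(-828 + 673\right) = \left(-42\right) \left(-155\right) = 6510$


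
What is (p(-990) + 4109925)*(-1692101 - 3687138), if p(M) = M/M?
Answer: -22108274226314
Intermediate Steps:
p(M) = 1
(p(-990) + 4109925)*(-1692101 - 3687138) = (1 + 4109925)*(-1692101 - 3687138) = 4109926*(-5379239) = -22108274226314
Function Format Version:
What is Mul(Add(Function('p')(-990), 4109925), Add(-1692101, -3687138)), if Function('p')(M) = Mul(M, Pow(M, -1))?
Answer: -22108274226314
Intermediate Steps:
Function('p')(M) = 1
Mul(Add(Function('p')(-990), 4109925), Add(-1692101, -3687138)) = Mul(Add(1, 4109925), Add(-1692101, -3687138)) = Mul(4109926, -5379239) = -22108274226314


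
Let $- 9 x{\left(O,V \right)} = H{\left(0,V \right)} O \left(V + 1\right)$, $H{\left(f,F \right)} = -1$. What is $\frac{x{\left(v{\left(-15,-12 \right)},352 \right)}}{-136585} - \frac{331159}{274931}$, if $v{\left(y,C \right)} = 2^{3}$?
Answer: $- \frac{407858573279}{337963055715} \approx -1.2068$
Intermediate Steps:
$v{\left(y,C \right)} = 8$
$x{\left(O,V \right)} = \frac{O \left(1 + V\right)}{9}$ ($x{\left(O,V \right)} = - \frac{\left(-1\right) O \left(V + 1\right)}{9} = - \frac{\left(-1\right) O \left(1 + V\right)}{9} = \frac{O \left(1 + V\right)}{9}$)
$\frac{x{\left(v{\left(-15,-12 \right)},352 \right)}}{-136585} - \frac{331159}{274931} = \frac{\frac{1}{9} \cdot 8 \left(1 + 352\right)}{-136585} - \frac{331159}{274931} = \frac{1}{9} \cdot 8 \cdot 353 \left(- \frac{1}{136585}\right) - \frac{331159}{274931} = \frac{2824}{9} \left(- \frac{1}{136585}\right) - \frac{331159}{274931} = - \frac{2824}{1229265} - \frac{331159}{274931} = - \frac{407858573279}{337963055715}$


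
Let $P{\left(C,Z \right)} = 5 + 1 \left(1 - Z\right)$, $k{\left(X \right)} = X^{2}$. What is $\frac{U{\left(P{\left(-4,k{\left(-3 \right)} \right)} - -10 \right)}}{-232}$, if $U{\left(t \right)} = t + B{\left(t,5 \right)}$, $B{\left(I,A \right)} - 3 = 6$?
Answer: $- \frac{2}{29} \approx -0.068966$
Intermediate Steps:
$B{\left(I,A \right)} = 9$ ($B{\left(I,A \right)} = 3 + 6 = 9$)
$P{\left(C,Z \right)} = 6 - Z$ ($P{\left(C,Z \right)} = 5 - \left(-1 + Z\right) = 6 - Z$)
$U{\left(t \right)} = 9 + t$ ($U{\left(t \right)} = t + 9 = 9 + t$)
$\frac{U{\left(P{\left(-4,k{\left(-3 \right)} \right)} - -10 \right)}}{-232} = \frac{9 + \left(\left(6 - \left(-3\right)^{2}\right) - -10\right)}{-232} = \left(9 + \left(\left(6 - 9\right) + 10\right)\right) \left(- \frac{1}{232}\right) = \left(9 + \left(-3 + 10\right)\right) \left(- \frac{1}{232}\right) = \left(9 + 7\right) \left(- \frac{1}{232}\right) = 16 \left(- \frac{1}{232}\right) = - \frac{2}{29}$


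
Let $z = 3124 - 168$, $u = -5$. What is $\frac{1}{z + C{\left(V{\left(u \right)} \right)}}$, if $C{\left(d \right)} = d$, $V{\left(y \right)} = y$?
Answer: $\frac{1}{2951} \approx 0.00033887$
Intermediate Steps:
$z = 2956$
$\frac{1}{z + C{\left(V{\left(u \right)} \right)}} = \frac{1}{2956 - 5} = \frac{1}{2951}$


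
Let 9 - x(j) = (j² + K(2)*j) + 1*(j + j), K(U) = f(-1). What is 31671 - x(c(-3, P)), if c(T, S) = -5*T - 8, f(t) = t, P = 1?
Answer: 31718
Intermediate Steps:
c(T, S) = -8 - 5*T
K(U) = -1
x(j) = 9 - j - j² (x(j) = 9 - ((j² - j) + 1*(j + j)) = 9 - ((j² - j) + 1*(2*j)) = 9 - ((j² - j) + 2*j) = 9 - (j + j²) = 9 + (-j - j²) = 9 - j - j²)
31671 - x(c(-3, P)) = 31671 - (9 - (-8 - 5*(-3)) - (-8 - 5*(-3))²) = 31671 - (9 - (-8 + 15) - (-8 + 15)²) = 31671 - (9 - 1*7 - 1*7²) = 31671 - (9 - 7 - 1*49) = 31671 - (9 - 7 - 49) = 31671 - 1*(-47) = 31671 + 47 = 31718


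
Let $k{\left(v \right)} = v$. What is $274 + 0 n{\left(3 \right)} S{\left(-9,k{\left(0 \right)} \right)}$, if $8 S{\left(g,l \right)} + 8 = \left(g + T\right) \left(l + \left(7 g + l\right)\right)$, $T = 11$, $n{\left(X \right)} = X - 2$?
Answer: $274$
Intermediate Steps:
$n{\left(X \right)} = -2 + X$
$S{\left(g,l \right)} = -1 + \frac{\left(11 + g\right) \left(2 l + 7 g\right)}{8}$ ($S{\left(g,l \right)} = -1 + \frac{\left(g + 11\right) \left(l + \left(7 g + l\right)\right)}{8} = -1 + \frac{\left(11 + g\right) \left(l + \left(l + 7 g\right)\right)}{8} = -1 + \frac{\left(11 + g\right) \left(2 l + 7 g\right)}{8}$)
$274 + 0 n{\left(3 \right)} S{\left(-9,k{\left(0 \right)} \right)} = 274 + 0 \left(-2 + 3\right) \left(-1 + \frac{7 \left(-9\right)^{2}}{8} + \frac{11}{4} \cdot 0 + \frac{77}{8} \left(-9\right) + \frac{1}{4} \left(-9\right) 0\right) = 274 + 0 \cdot 1 \left(-1 + \frac{7}{8} \cdot 81 + 0 - \frac{693}{8} + 0\right) = 274 + 0 \left(-1 + \frac{567}{8} + 0 - \frac{693}{8} + 0\right) = 274 + 0 \left(- \frac{67}{4}\right) = 274 + 0 = 274$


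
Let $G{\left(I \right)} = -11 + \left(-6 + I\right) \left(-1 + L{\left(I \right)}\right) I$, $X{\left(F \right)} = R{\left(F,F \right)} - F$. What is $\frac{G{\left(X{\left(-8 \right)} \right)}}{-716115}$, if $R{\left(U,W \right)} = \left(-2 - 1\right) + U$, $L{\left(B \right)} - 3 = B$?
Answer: $\frac{38}{716115} \approx 5.3064 \cdot 10^{-5}$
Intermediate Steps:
$L{\left(B \right)} = 3 + B$
$R{\left(U,W \right)} = -3 + U$
$X{\left(F \right)} = -3$ ($X{\left(F \right)} = \left(-3 + F\right) - F = -3$)
$G{\left(I \right)} = -11 + I \left(-6 + I\right) \left(2 + I\right)$ ($G{\left(I \right)} = -11 + \left(-6 + I\right) \left(-1 + \left(3 + I\right)\right) I = -11 + \left(-6 + I\right) \left(2 + I\right) I = -11 + I \left(-6 + I\right) \left(2 + I\right)$)
$\frac{G{\left(X{\left(-8 \right)} \right)}}{-716115} = \frac{-11 + \left(-3\right)^{3} - -36 - 4 \left(-3\right)^{2}}{-716115} = \left(-11 - 27 + 36 - 36\right) \left(- \frac{1}{716115}\right) = \left(-38\right) \left(- \frac{1}{716115}\right) = \frac{38}{716115}$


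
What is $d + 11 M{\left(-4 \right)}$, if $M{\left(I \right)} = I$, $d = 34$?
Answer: $-10$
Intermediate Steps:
$d + 11 M{\left(-4 \right)} = 34 + 11 \left(-4\right) = 34 - 44 = -10$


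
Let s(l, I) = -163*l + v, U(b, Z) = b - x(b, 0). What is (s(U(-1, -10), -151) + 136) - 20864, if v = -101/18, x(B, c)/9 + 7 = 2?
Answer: -502301/18 ≈ -27906.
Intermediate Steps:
x(B, c) = -45 (x(B, c) = -63 + 9*2 = -63 + 18 = -45)
v = -101/18 (v = -101*1/18 = -101/18 ≈ -5.6111)
U(b, Z) = 45 + b (U(b, Z) = b - 1*(-45) = b + 45 = 45 + b)
s(l, I) = -101/18 - 163*l (s(l, I) = -163*l - 101/18 = -101/18 - 163*l)
(s(U(-1, -10), -151) + 136) - 20864 = ((-101/18 - 163*(45 - 1)) + 136) - 20864 = ((-101/18 - 163*44) + 136) - 20864 = ((-101/18 - 7172) + 136) - 20864 = (-129197/18 + 136) - 20864 = -126749/18 - 20864 = -502301/18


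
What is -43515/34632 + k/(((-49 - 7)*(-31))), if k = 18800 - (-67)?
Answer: 1003229/104377 ≈ 9.6116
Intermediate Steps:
k = 18867 (k = 18800 - 1*(-67) = 18800 + 67 = 18867)
-43515/34632 + k/(((-49 - 7)*(-31))) = -43515/34632 + 18867/(((-49 - 7)*(-31))) = -43515*1/34632 + 18867/((-56*(-31))) = -4835/3848 + 18867/1736 = 1003229/104377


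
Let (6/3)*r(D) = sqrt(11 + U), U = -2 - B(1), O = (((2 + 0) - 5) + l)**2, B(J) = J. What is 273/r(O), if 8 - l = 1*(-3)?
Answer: 273*sqrt(2)/2 ≈ 193.04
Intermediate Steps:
l = 11 (l = 8 - (-3) = 8 - 1*(-3) = 8 + 3 = 11)
O = 64 (O = (((2 + 0) - 5) + 11)**2 = ((2 - 5) + 11)**2 = (-3 + 11)**2 = 8**2 = 64)
U = -3 (U = -2 - 1*1 = -2 - 1 = -3)
r(D) = sqrt(2) (r(D) = sqrt(11 - 3)/2 = sqrt(8)/2 = (2*sqrt(2))/2 = sqrt(2))
273/r(O) = 273/(sqrt(2)) = 273*(sqrt(2)/2) = 273*sqrt(2)/2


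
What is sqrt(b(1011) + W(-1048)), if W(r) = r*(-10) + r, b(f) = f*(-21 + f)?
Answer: 111*sqrt(82) ≈ 1005.1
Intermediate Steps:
W(r) = -9*r (W(r) = -10*r + r = -9*r)
sqrt(b(1011) + W(-1048)) = sqrt(1011*(-21 + 1011) - 9*(-1048)) = sqrt(1011*990 + 9432) = sqrt(1000890 + 9432) = sqrt(1010322) = 111*sqrt(82)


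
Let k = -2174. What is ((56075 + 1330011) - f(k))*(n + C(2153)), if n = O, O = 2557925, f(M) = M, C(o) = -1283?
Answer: 3549283822920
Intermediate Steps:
n = 2557925
((56075 + 1330011) - f(k))*(n + C(2153)) = ((56075 + 1330011) - 1*(-2174))*(2557925 - 1283) = (1386086 + 2174)*2556642 = 1388260*2556642 = 3549283822920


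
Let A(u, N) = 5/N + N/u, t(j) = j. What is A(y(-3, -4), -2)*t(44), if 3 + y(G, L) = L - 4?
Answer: -102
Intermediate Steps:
y(G, L) = -7 + L (y(G, L) = -3 + (L - 4) = -3 + (-4 + L) = -7 + L)
A(y(-3, -4), -2)*t(44) = (5/(-2) - 2/(-7 - 4))*44 = (5*(-1/2) - 2/(-11))*44 = (-5/2 - 2*(-1/11))*44 = (-5/2 + 2/11)*44 = -51/22*44 = -102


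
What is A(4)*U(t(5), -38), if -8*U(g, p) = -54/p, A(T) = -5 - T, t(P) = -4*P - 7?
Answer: 243/152 ≈ 1.5987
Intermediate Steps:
t(P) = -7 - 4*P
U(g, p) = 27/(4*p) (U(g, p) = -(-27)/(4*p) = 27/(4*p))
A(4)*U(t(5), -38) = (-5 - 1*4)*((27/4)/(-38)) = (-5 - 4)*((27/4)*(-1/38)) = -9*(-27/152) = 243/152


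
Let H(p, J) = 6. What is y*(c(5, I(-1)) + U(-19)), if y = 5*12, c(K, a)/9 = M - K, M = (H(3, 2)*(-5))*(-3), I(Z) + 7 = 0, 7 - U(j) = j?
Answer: 47460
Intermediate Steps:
U(j) = 7 - j
I(Z) = -7 (I(Z) = -7 + 0 = -7)
M = 90 (M = (6*(-5))*(-3) = -30*(-3) = 90)
c(K, a) = 810 - 9*K (c(K, a) = 9*(90 - K) = 810 - 9*K)
y = 60
y*(c(5, I(-1)) + U(-19)) = 60*((810 - 9*5) + (7 - 1*(-19))) = 60*((810 - 45) + (7 + 19)) = 60*(765 + 26) = 60*791 = 47460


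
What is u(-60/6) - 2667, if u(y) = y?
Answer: -2677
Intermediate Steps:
u(-60/6) - 2667 = -60/6 - 2667 = -60*⅙ - 2667 = -10 - 2667 = -2677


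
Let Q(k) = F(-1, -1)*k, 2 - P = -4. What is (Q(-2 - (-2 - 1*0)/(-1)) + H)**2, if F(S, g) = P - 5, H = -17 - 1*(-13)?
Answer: 64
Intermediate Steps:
P = 6 (P = 2 - 1*(-4) = 2 + 4 = 6)
H = -4 (H = -17 + 13 = -4)
F(S, g) = 1 (F(S, g) = 6 - 5 = 1)
Q(k) = k (Q(k) = 1*k = k)
(Q(-2 - (-2 - 1*0)/(-1)) + H)**2 = ((-2 - (-2 - 1*0)/(-1)) - 4)**2 = ((-2 - (-2 + 0)*(-1)) - 4)**2 = ((-2 - (-2)*(-1)) - 4)**2 = ((-2 - 1*2) - 4)**2 = ((-2 - 2) - 4)**2 = (-4 - 4)**2 = (-8)**2 = 64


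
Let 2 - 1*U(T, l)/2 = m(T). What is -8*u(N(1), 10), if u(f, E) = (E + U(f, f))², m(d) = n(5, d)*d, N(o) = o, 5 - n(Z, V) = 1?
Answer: -288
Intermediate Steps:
n(Z, V) = 4 (n(Z, V) = 5 - 1*1 = 5 - 1 = 4)
m(d) = 4*d
U(T, l) = 4 - 8*T
u(f, E) = (4 + E - 8*f)² (u(f, E) = (E + (4 - 8*f))² = (4 + E - 8*f)²)
-8*u(N(1), 10) = -8*(4 + 10 - 8*1)² = -8*(4 + 10 - 8)² = -8*6² = -8*36 = -288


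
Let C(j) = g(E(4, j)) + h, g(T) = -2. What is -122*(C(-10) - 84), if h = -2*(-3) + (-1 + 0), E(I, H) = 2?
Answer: 9882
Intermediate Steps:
h = 5 (h = 6 - 1 = 5)
C(j) = 3 (C(j) = -2 + 5 = 3)
-122*(C(-10) - 84) = -122*(3 - 84) = -122*(-81) = 9882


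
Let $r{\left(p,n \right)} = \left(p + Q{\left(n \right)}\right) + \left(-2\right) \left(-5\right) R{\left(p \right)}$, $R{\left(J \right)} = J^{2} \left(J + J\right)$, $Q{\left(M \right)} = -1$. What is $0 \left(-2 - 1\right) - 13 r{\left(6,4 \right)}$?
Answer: $-56225$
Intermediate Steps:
$R{\left(J \right)} = 2 J^{3}$ ($R{\left(J \right)} = J^{2} \cdot 2 J = 2 J^{3}$)
$r{\left(p,n \right)} = -1 + p + 20 p^{3}$ ($r{\left(p,n \right)} = \left(p - 1\right) + \left(-2\right) \left(-5\right) 2 p^{3} = \left(-1 + p\right) + 10 \cdot 2 p^{3} = \left(-1 + p\right) + 20 p^{3} = -1 + p + 20 p^{3}$)
$0 \left(-2 - 1\right) - 13 r{\left(6,4 \right)} = 0 \left(-2 - 1\right) - 13 \left(-1 + 6 + 20 \cdot 6^{3}\right) = 0 \left(-3\right) - 13 \left(-1 + 6 + 20 \cdot 216\right) = 0 - 13 \left(-1 + 6 + 4320\right) = 0 - 56225 = -56225$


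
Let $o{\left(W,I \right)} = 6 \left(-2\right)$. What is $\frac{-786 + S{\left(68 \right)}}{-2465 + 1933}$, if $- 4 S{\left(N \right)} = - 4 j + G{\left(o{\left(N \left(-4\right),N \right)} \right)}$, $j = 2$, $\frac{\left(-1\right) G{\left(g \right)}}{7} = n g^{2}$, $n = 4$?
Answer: $- \frac{8}{19} \approx -0.42105$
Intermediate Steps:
$o{\left(W,I \right)} = -12$
$G{\left(g \right)} = - 28 g^{2}$ ($G{\left(g \right)} = - 7 \cdot 4 g^{2} = - 28 g^{2}$)
$S{\left(N \right)} = 1010$ ($S{\left(N \right)} = - \frac{\left(-4\right) 2 - 28 \left(-12\right)^{2}}{4} = - \frac{-8 - 4032}{4} = \left(- \frac{1}{4}\right) \left(-4040\right) = 1010$)
$\frac{-786 + S{\left(68 \right)}}{-2465 + 1933} = \frac{-786 + 1010}{-2465 + 1933} = \frac{224}{-532} = 224 \left(- \frac{1}{532}\right) = - \frac{8}{19}$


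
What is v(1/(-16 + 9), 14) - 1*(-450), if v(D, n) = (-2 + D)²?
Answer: 22275/49 ≈ 454.59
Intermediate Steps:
v(1/(-16 + 9), 14) - 1*(-450) = (-2 + 1/(-16 + 9))² - 1*(-450) = (-2 + 1/(-7))² + 450 = (-2 - ⅐)² + 450 = (-15/7)² + 450 = 225/49 + 450 = 22275/49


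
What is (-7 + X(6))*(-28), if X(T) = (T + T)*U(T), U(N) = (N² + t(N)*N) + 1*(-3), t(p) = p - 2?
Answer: -18956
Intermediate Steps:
t(p) = -2 + p
U(N) = -3 + N² + N*(-2 + N) (U(N) = (N² + (-2 + N)*N) + 1*(-3) = (N² + N*(-2 + N)) - 3 = -3 + N² + N*(-2 + N))
X(T) = 2*T*(-3 + T² + T*(-2 + T)) (X(T) = (T + T)*(-3 + T² + T*(-2 + T)) = (2*T)*(-3 + T² + T*(-2 + T)) = 2*T*(-3 + T² + T*(-2 + T)))
(-7 + X(6))*(-28) = (-7 + 2*6*(-3 + 6² + 6*(-2 + 6)))*(-28) = (-7 + 2*6*(-3 + 36 + 6*4))*(-28) = (-7 + 2*6*(-3 + 36 + 24))*(-28) = (-7 + 2*6*57)*(-28) = (-7 + 684)*(-28) = 677*(-28) = -18956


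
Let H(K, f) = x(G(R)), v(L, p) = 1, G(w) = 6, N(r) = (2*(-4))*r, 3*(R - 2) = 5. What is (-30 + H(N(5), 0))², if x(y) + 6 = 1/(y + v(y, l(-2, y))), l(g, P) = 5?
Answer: 63001/49 ≈ 1285.7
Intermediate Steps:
R = 11/3 (R = 2 + (⅓)*5 = 2 + 5/3 = 11/3 ≈ 3.6667)
N(r) = -8*r
x(y) = -6 + 1/(1 + y) (x(y) = -6 + 1/(y + 1) = -6 + 1/(1 + y))
H(K, f) = -41/7 (H(K, f) = (-5 - 6*6)/(1 + 6) = (-5 - 36)/7 = (⅐)*(-41) = -41/7)
(-30 + H(N(5), 0))² = (-30 - 41/7)² = (-251/7)² = 63001/49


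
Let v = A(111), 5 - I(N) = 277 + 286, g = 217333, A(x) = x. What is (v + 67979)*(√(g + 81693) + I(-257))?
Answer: -37994220 + 68090*√299026 ≈ -7.6038e+5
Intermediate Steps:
I(N) = -558 (I(N) = 5 - (277 + 286) = 5 - 1*563 = 5 - 563 = -558)
v = 111
(v + 67979)*(√(g + 81693) + I(-257)) = (111 + 67979)*(√(217333 + 81693) - 558) = 68090*(√299026 - 558) = 68090*(-558 + √299026) = -37994220 + 68090*√299026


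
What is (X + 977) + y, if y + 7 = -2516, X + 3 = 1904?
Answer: 355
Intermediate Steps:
X = 1901 (X = -3 + 1904 = 1901)
y = -2523 (y = -7 - 2516 = -2523)
(X + 977) + y = (1901 + 977) - 2523 = 2878 - 2523 = 355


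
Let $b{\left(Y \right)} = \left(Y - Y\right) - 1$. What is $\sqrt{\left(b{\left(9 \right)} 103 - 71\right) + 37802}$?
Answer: $2 \sqrt{9407} \approx 193.98$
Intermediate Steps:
$b{\left(Y \right)} = -1$ ($b{\left(Y \right)} = 0 - 1 = -1$)
$\sqrt{\left(b{\left(9 \right)} 103 - 71\right) + 37802} = \sqrt{\left(\left(-1\right) 103 - 71\right) + 37802} = \sqrt{\left(-103 - 71\right) + 37802} = \sqrt{-174 + 37802} = \sqrt{37628} = 2 \sqrt{9407}$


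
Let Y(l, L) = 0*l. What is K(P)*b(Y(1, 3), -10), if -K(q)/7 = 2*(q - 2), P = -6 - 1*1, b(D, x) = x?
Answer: -1260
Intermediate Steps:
Y(l, L) = 0
P = -7 (P = -6 - 1 = -7)
K(q) = 28 - 14*q (K(q) = -14*(q - 2) = -14*(-2 + q) = -7*(-4 + 2*q) = 28 - 14*q)
K(P)*b(Y(1, 3), -10) = (28 - 14*(-7))*(-10) = (28 + 98)*(-10) = 126*(-10) = -1260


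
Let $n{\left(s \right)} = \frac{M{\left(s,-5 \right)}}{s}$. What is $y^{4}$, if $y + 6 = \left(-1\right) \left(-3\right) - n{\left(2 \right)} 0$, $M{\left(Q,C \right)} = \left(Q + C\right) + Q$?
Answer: $81$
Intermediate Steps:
$M{\left(Q,C \right)} = C + 2 Q$ ($M{\left(Q,C \right)} = \left(C + Q\right) + Q = C + 2 Q$)
$n{\left(s \right)} = \frac{-5 + 2 s}{s}$
$y = -3$ ($y = -6 - \left(-3 + \left(2 - \frac{5}{2}\right) 0\right) = -6 + \left(3 - \left(2 - \frac{5}{2}\right) 0\right) = -6 + \left(3 - \left(- \frac{1}{2}\right) 0\right) = -6 + \left(3 - 0\right) = -6 + \left(3 + 0\right) = -6 + 3 = -3$)
$y^{4} = \left(-3\right)^{4} = 81$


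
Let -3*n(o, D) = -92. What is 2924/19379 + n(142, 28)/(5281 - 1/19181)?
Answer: 230688925757/1472244818955 ≈ 0.15669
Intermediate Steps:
n(o, D) = 92/3 (n(o, D) = -⅓*(-92) = 92/3)
2924/19379 + n(142, 28)/(5281 - 1/19181) = 2924/19379 + 92/(3*(5281 - 1/19181)) = 2924/19379 + 92/(3*(101294860/19181)) = 2924/19379 + (92/3)*(19181/101294860) = 2924/19379 + 441163/75971145 = 230688925757/1472244818955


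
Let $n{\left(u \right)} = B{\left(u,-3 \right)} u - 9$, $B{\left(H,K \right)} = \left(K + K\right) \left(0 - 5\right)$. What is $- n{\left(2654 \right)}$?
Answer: $-79611$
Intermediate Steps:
$B{\left(H,K \right)} = - 10 K$ ($B{\left(H,K \right)} = 2 K \left(-5\right) = - 10 K$)
$n{\left(u \right)} = -9 + 30 u$ ($n{\left(u \right)} = \left(-10\right) \left(-3\right) u - 9 = 30 u - 9 = -9 + 30 u$)
$- n{\left(2654 \right)} = - (-9 + 30 \cdot 2654) = - (-9 + 79620) = \left(-1\right) 79611 = -79611$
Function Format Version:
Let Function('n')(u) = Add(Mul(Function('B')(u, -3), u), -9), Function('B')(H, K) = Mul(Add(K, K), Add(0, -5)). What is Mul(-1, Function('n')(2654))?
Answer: -79611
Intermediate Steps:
Function('B')(H, K) = Mul(-10, K) (Function('B')(H, K) = Mul(Mul(2, K), -5) = Mul(-10, K))
Function('n')(u) = Add(-9, Mul(30, u)) (Function('n')(u) = Add(Mul(Mul(-10, -3), u), -9) = Add(Mul(30, u), -9) = Add(-9, Mul(30, u)))
Mul(-1, Function('n')(2654)) = Mul(-1, Add(-9, Mul(30, 2654))) = Mul(-1, Add(-9, 79620)) = Mul(-1, 79611) = -79611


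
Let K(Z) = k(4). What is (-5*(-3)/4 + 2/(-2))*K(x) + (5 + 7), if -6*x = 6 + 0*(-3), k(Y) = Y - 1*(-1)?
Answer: 103/4 ≈ 25.750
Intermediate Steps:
k(Y) = 1 + Y (k(Y) = Y + 1 = 1 + Y)
x = -1 (x = -(6 + 0*(-3))/6 = -(6 + 0)/6 = -⅙*6 = -1)
K(Z) = 5 (K(Z) = 1 + 4 = 5)
(-5*(-3)/4 + 2/(-2))*K(x) + (5 + 7) = (-5*(-3)/4 + 2/(-2))*5 + (5 + 7) = (15*(¼) + 2*(-½))*5 + 12 = (15/4 - 1)*5 + 12 = (11/4)*5 + 12 = 55/4 + 12 = 103/4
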